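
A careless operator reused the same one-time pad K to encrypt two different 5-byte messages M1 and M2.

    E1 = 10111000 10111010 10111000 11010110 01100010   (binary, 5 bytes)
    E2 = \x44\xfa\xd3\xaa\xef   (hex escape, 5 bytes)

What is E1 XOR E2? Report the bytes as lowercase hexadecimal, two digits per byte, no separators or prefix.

fc406b7c8d

E1 ⊕ E2 = (M1 ⊕ K) ⊕ (M2 ⊕ K) = M1 ⊕ M2 — the shared key cancels under XOR.
byte 0: b8 XOR 44 = fc
byte 1: ba XOR fa = 40
byte 2: b8 XOR d3 = 6b
byte 3: d6 XOR aa = 7c
byte 4: 62 XOR ef = 8d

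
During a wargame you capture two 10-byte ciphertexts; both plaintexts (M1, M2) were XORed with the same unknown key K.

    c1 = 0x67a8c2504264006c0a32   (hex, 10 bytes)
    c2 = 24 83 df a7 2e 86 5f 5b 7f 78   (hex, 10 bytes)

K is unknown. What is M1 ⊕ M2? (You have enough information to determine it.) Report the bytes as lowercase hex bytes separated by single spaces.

43 2b 1d f7 6c e2 5f 37 75 4a

c1 ⊕ c2 = (M1 ⊕ K) ⊕ (M2 ⊕ K) = M1 ⊕ M2 — the shared key cancels under XOR.
67 ^ 24 = 43
a8 ^ 83 = 2b
c2 ^ df = 1d
50 ^ a7 = f7
42 ^ 2e = 6c
64 ^ 86 = e2
00 ^ 5f = 5f
6c ^ 5b = 37
0a ^ 7f = 75
32 ^ 78 = 4a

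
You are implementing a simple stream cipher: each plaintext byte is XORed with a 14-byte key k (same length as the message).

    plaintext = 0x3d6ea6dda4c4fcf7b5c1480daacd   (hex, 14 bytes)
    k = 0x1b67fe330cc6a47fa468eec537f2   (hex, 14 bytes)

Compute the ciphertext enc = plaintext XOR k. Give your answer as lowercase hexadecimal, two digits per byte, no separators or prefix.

260958eea802588811a9a6c89d3f

3d xor 1b = 26
6e xor 67 = 09
a6 xor fe = 58
dd xor 33 = ee
a4 xor 0c = a8
c4 xor c6 = 02
fc xor a4 = 58
f7 xor 7f = 88
b5 xor a4 = 11
c1 xor 68 = a9
48 xor ee = a6
0d xor c5 = c8
aa xor 37 = 9d
cd xor f2 = 3f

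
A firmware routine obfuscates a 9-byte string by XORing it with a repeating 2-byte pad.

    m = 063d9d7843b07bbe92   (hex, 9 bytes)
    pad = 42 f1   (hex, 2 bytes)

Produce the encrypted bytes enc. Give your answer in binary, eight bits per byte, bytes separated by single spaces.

01000100 11001100 11011111 10001001 00000001 01000001 00111001 01001111 11010000

The 2-byte key repeats, so the effective keystream is 42 f1 42 f1 42 f1 42 f1 42.
byte 0: 06 xor 42 = 44
byte 1: 3d xor f1 = cc
byte 2: 9d xor 42 = df
byte 3: 78 xor f1 = 89
byte 4: 43 xor 42 = 01
byte 5: b0 xor f1 = 41
byte 6: 7b xor 42 = 39
byte 7: be xor f1 = 4f
byte 8: 92 xor 42 = d0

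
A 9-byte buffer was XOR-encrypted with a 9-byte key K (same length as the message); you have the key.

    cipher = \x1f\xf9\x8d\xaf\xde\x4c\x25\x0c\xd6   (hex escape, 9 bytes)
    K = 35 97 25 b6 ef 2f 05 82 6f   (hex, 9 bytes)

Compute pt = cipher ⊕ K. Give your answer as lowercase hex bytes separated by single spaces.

1f xor 35 = 2a
f9 xor 97 = 6e
8d xor 25 = a8
af xor b6 = 19
de xor ef = 31
4c xor 2f = 63
25 xor 05 = 20
0c xor 82 = 8e
d6 xor 6f = b9

2a 6e a8 19 31 63 20 8e b9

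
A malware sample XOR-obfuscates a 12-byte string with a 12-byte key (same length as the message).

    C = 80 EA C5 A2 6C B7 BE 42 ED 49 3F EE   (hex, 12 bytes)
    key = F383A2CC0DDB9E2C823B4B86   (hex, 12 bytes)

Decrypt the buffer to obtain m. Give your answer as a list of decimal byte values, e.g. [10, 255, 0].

XOR is its own inverse, so applying the key byte-wise gives the result directly.
80 xor f3 = 73
ea xor 83 = 69
c5 xor a2 = 67
a2 xor cc = 6e
6c xor 0d = 61
b7 xor db = 6c
be xor 9e = 20
42 xor 2c = 6e
ed xor 82 = 6f
49 xor 3b = 72
3f xor 4b = 74
ee xor 86 = 68

[115, 105, 103, 110, 97, 108, 32, 110, 111, 114, 116, 104]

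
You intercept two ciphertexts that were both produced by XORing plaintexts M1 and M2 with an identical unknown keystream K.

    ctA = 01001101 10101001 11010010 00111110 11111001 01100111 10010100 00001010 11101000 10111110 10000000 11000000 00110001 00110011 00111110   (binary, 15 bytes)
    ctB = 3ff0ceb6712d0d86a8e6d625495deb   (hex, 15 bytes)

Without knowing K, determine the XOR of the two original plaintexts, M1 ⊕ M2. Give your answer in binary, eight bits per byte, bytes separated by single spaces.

ctA ⊕ ctB = (M1 ⊕ K) ⊕ (M2 ⊕ K) = M1 ⊕ M2 — the shared key cancels under XOR.
4d ⊕ 3f = 72
a9 ⊕ f0 = 59
d2 ⊕ ce = 1c
3e ⊕ b6 = 88
f9 ⊕ 71 = 88
67 ⊕ 2d = 4a
94 ⊕ 0d = 99
0a ⊕ 86 = 8c
e8 ⊕ a8 = 40
be ⊕ e6 = 58
80 ⊕ d6 = 56
c0 ⊕ 25 = e5
31 ⊕ 49 = 78
33 ⊕ 5d = 6e
3e ⊕ eb = d5

01110010 01011001 00011100 10001000 10001000 01001010 10011001 10001100 01000000 01011000 01010110 11100101 01111000 01101110 11010101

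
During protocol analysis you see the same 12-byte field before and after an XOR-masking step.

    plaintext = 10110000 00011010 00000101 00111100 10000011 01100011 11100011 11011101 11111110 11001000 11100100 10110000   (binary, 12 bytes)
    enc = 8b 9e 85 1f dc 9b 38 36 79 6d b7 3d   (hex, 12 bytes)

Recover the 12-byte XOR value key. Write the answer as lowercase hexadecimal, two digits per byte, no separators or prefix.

Since enc = plaintext ⊕ key, XORing both sides with plaintext gives key = plaintext ⊕ enc.
176 ^ 139 =  59
 26 ^ 158 = 132
  5 ^ 133 = 128
 60 ^  31 =  35
131 ^ 220 =  95
 99 ^ 155 = 248
227 ^  56 = 219
221 ^  54 = 235
254 ^ 121 = 135
200 ^ 109 = 165
228 ^ 183 =  83
176 ^  61 = 141

3b8480235ff8dbeb87a5538d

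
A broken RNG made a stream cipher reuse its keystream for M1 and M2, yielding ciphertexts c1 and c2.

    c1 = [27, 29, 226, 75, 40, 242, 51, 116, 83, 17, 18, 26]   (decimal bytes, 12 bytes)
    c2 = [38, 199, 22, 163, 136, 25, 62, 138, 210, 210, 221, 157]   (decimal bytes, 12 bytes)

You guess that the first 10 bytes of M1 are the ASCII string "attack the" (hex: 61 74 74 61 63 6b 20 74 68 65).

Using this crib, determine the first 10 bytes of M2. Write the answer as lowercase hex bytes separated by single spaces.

First, c1 ⊕ c2 = (M1 ⊕ K) ⊕ (M2 ⊕ K) = M1 ⊕ M2, so the key drops out. Then M2 = (M1 ⊕ M2) ⊕ M1 over the first 10 bytes.
byte 0: (1b xor 26) xor 61 = 3d xor 61 = 5c
byte 1: (1d xor c7) xor 74 = da xor 74 = ae
byte 2: (e2 xor 16) xor 74 = f4 xor 74 = 80
byte 3: (4b xor a3) xor 61 = e8 xor 61 = 89
byte 4: (28 xor 88) xor 63 = a0 xor 63 = c3
byte 5: (f2 xor 19) xor 6b = eb xor 6b = 80
byte 6: (33 xor 3e) xor 20 = 0d xor 20 = 2d
byte 7: (74 xor 8a) xor 74 = fe xor 74 = 8a
byte 8: (53 xor d2) xor 68 = 81 xor 68 = e9
byte 9: (11 xor d2) xor 65 = c3 xor 65 = a6

5c ae 80 89 c3 80 2d 8a e9 a6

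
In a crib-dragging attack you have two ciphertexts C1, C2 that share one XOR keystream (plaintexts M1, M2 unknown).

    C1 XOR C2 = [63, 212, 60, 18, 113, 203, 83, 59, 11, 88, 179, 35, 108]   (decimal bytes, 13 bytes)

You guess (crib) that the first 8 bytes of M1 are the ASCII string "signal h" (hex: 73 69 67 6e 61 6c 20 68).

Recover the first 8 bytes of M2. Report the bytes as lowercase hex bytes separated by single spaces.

4c bd 5b 7c 10 a7 73 53

Since C1 ⊕ C2 = M1 ⊕ M2, XORing with the guessed M1 bytes yields the corresponding M2 bytes: M2 = (C1 ⊕ C2) ⊕ M1.
 63 xor 115 =  76
212 xor 105 = 189
 60 xor 103 =  91
 18 xor 110 = 124
113 xor  97 =  16
203 xor 108 = 167
 83 xor  32 = 115
 59 xor 104 =  83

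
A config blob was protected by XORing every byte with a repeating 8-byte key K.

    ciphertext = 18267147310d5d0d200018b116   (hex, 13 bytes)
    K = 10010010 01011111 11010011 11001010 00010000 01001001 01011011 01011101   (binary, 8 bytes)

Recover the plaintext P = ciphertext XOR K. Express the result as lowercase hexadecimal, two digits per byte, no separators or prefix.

8a79a28d21440650b25fcb7b06

The 8-byte key repeats, so the effective keystream is 92 5f d3 ca 10 49 5b 5d 92 5f d3 ca 10.
byte 0:  24 ^ 146 = 138
byte 1:  38 ^  95 = 121
byte 2: 113 ^ 211 = 162
byte 3:  71 ^ 202 = 141
byte 4:  49 ^  16 =  33
byte 5:  13 ^  73 =  68
byte 6:  93 ^  91 =   6
byte 7:  13 ^  93 =  80
byte 8:  32 ^ 146 = 178
byte 9:   0 ^  95 =  95
byte 10:  24 ^ 211 = 203
byte 11: 177 ^ 202 = 123
byte 12:  22 ^  16 =   6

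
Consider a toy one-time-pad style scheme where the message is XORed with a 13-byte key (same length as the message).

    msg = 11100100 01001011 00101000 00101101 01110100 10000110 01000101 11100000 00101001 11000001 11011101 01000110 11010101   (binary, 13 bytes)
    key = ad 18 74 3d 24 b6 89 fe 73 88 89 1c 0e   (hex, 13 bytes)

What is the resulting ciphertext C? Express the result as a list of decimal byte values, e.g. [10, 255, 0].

[73, 83, 92, 16, 80, 48, 204, 30, 90, 73, 84, 90, 219]

XOR is its own inverse, so applying the key byte-wise gives the result directly.
11100100 xor 10101101 = 01001001
01001011 xor 00011000 = 01010011
00101000 xor 01110100 = 01011100
00101101 xor 00111101 = 00010000
01110100 xor 00100100 = 01010000
10000110 xor 10110110 = 00110000
01000101 xor 10001001 = 11001100
11100000 xor 11111110 = 00011110
00101001 xor 01110011 = 01011010
11000001 xor 10001000 = 01001001
11011101 xor 10001001 = 01010100
01000110 xor 00011100 = 01011010
11010101 xor 00001110 = 11011011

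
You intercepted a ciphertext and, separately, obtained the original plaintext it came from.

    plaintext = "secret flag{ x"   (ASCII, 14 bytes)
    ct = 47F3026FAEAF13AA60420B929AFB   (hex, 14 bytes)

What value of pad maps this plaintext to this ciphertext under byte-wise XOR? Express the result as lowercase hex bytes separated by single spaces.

34 96 61 1d cb db 33 cc 0c 23 6c e9 ba 83

Since ct = plaintext ⊕ pad, XORing both sides with plaintext gives pad = plaintext ⊕ ct.
73 ^ 47 = 34
65 ^ f3 = 96
63 ^ 02 = 61
72 ^ 6f = 1d
65 ^ ae = cb
74 ^ af = db
20 ^ 13 = 33
66 ^ aa = cc
6c ^ 60 = 0c
61 ^ 42 = 23
67 ^ 0b = 6c
7b ^ 92 = e9
20 ^ 9a = ba
78 ^ fb = 83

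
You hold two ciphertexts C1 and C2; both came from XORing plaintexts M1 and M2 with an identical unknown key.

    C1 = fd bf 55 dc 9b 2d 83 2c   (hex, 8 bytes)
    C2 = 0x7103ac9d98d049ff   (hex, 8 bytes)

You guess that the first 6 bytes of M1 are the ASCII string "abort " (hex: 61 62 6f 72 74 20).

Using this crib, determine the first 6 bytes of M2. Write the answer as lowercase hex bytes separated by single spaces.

ed de 96 33 77 dd

First, C1 ⊕ C2 = (M1 ⊕ K) ⊕ (M2 ⊕ K) = M1 ⊕ M2, so the key drops out. Then M2 = (M1 ⊕ M2) ⊕ M1 over the first 6 bytes.
byte 0: (fd XOR 71) XOR 61 = 8c XOR 61 = ed
byte 1: (bf XOR 03) XOR 62 = bc XOR 62 = de
byte 2: (55 XOR ac) XOR 6f = f9 XOR 6f = 96
byte 3: (dc XOR 9d) XOR 72 = 41 XOR 72 = 33
byte 4: (9b XOR 98) XOR 74 = 03 XOR 74 = 77
byte 5: (2d XOR d0) XOR 20 = fd XOR 20 = dd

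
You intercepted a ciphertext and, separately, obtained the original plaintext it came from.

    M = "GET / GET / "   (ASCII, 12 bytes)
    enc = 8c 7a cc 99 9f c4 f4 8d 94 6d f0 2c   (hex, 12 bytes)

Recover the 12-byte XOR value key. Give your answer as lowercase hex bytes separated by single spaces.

cb 3f 98 b9 b0 e4 b3 c8 c0 4d df 0c

Since enc = M ⊕ key, XORing both sides with M gives key = M ⊕ enc.
byte 0: 47 XOR 8c = cb
byte 1: 45 XOR 7a = 3f
byte 2: 54 XOR cc = 98
byte 3: 20 XOR 99 = b9
byte 4: 2f XOR 9f = b0
byte 5: 20 XOR c4 = e4
byte 6: 47 XOR f4 = b3
byte 7: 45 XOR 8d = c8
byte 8: 54 XOR 94 = c0
byte 9: 20 XOR 6d = 4d
byte 10: 2f XOR f0 = df
byte 11: 20 XOR 2c = 0c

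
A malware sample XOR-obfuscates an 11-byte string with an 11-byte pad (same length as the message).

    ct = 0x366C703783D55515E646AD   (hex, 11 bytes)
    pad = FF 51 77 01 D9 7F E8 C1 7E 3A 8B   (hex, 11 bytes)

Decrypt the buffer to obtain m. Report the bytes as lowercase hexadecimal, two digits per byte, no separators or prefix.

c93d07365aaabdd4987c26

XOR is its own inverse, so applying the key byte-wise gives the result directly.
 54 xor 255 = 201
108 xor  81 =  61
112 xor 119 =   7
 55 xor   1 =  54
131 xor 217 =  90
213 xor 127 = 170
 85 xor 232 = 189
 21 xor 193 = 212
230 xor 126 = 152
 70 xor  58 = 124
173 xor 139 =  38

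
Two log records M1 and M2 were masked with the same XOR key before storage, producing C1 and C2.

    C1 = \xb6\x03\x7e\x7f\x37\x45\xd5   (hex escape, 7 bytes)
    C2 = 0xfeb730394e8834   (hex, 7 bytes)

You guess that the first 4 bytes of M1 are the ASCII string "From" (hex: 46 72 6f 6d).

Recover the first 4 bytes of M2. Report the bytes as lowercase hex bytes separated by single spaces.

0e c6 21 2b

First, C1 ⊕ C2 = (M1 ⊕ K) ⊕ (M2 ⊕ K) = M1 ⊕ M2, so the key drops out. Then M2 = (M1 ⊕ M2) ⊕ M1 over the first 4 bytes.
byte 0: (b6 XOR fe) XOR 46 = 48 XOR 46 = 0e
byte 1: (03 XOR b7) XOR 72 = b4 XOR 72 = c6
byte 2: (7e XOR 30) XOR 6f = 4e XOR 6f = 21
byte 3: (7f XOR 39) XOR 6d = 46 XOR 6d = 2b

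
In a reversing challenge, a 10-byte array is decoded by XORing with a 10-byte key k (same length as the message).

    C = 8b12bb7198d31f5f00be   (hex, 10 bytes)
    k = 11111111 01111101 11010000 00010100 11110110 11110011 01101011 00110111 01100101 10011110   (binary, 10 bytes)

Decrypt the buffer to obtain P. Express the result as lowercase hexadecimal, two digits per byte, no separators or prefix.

746f6b656e2074686520

139 ⊕ 255 = 116
 18 ⊕ 125 = 111
187 ⊕ 208 = 107
113 ⊕  20 = 101
152 ⊕ 246 = 110
211 ⊕ 243 =  32
 31 ⊕ 107 = 116
 95 ⊕  55 = 104
  0 ⊕ 101 = 101
190 ⊕ 158 =  32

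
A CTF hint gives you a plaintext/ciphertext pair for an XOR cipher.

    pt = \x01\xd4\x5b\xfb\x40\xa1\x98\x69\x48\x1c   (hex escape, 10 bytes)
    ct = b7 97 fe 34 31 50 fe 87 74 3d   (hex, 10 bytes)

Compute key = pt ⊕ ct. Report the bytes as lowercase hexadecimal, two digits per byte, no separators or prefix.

Since ct = pt ⊕ key, XORing both sides with pt gives key = pt ⊕ ct.
  1 xor 183 = 182
212 xor 151 =  67
 91 xor 254 = 165
251 xor  52 = 207
 64 xor  49 = 113
161 xor  80 = 241
152 xor 254 = 102
105 xor 135 = 238
 72 xor 116 =  60
 28 xor  61 =  33

b643a5cf71f166ee3c21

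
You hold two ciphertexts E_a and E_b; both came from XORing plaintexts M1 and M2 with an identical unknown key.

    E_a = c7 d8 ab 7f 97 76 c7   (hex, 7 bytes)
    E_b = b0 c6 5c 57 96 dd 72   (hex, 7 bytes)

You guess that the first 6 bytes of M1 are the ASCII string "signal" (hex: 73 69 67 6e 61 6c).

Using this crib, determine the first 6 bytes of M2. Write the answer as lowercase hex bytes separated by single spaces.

First, E_a ⊕ E_b = (M1 ⊕ K) ⊕ (M2 ⊕ K) = M1 ⊕ M2, so the key drops out. Then M2 = (M1 ⊕ M2) ⊕ M1 over the first 6 bytes.
byte 0: (c7 ^ b0) ^ 73 = 77 ^ 73 = 04
byte 1: (d8 ^ c6) ^ 69 = 1e ^ 69 = 77
byte 2: (ab ^ 5c) ^ 67 = f7 ^ 67 = 90
byte 3: (7f ^ 57) ^ 6e = 28 ^ 6e = 46
byte 4: (97 ^ 96) ^ 61 = 01 ^ 61 = 60
byte 5: (76 ^ dd) ^ 6c = ab ^ 6c = c7

04 77 90 46 60 c7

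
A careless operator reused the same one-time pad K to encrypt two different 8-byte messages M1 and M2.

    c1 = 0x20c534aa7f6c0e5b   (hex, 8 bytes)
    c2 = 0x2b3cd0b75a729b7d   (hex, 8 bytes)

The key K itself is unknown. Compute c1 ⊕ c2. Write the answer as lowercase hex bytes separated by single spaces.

c1 ⊕ c2 = (M1 ⊕ K) ⊕ (M2 ⊕ K) = M1 ⊕ M2 — the shared key cancels under XOR.
00100000 ^ 00101011 = 00001011
11000101 ^ 00111100 = 11111001
00110100 ^ 11010000 = 11100100
10101010 ^ 10110111 = 00011101
01111111 ^ 01011010 = 00100101
01101100 ^ 01110010 = 00011110
00001110 ^ 10011011 = 10010101
01011011 ^ 01111101 = 00100110

0b f9 e4 1d 25 1e 95 26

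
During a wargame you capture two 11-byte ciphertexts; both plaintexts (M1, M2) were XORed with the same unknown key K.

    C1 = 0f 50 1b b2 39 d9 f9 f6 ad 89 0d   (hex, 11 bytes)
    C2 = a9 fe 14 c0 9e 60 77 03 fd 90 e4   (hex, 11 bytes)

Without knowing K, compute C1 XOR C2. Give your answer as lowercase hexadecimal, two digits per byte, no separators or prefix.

C1 ⊕ C2 = (M1 ⊕ K) ⊕ (M2 ⊕ K) = M1 ⊕ M2 — the shared key cancels under XOR.
byte 0: 00001111 xor 10101001 = 10100110
byte 1: 01010000 xor 11111110 = 10101110
byte 2: 00011011 xor 00010100 = 00001111
byte 3: 10110010 xor 11000000 = 01110010
byte 4: 00111001 xor 10011110 = 10100111
byte 5: 11011001 xor 01100000 = 10111001
byte 6: 11111001 xor 01110111 = 10001110
byte 7: 11110110 xor 00000011 = 11110101
byte 8: 10101101 xor 11111101 = 01010000
byte 9: 10001001 xor 10010000 = 00011001
byte 10: 00001101 xor 11100100 = 11101001

a6ae0f72a7b98ef55019e9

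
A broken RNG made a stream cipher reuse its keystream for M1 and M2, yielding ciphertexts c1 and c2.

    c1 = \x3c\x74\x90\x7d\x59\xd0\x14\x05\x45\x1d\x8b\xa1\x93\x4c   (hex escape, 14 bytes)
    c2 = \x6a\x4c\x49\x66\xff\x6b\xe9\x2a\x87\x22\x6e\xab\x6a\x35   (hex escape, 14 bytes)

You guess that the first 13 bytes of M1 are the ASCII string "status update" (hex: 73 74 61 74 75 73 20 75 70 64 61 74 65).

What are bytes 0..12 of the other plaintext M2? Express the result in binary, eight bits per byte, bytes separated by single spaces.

First, c1 ⊕ c2 = (M1 ⊕ K) ⊕ (M2 ⊕ K) = M1 ⊕ M2, so the key drops out. Then M2 = (M1 ⊕ M2) ⊕ M1 over the first 13 bytes.
byte 0: (3c ^ 6a) ^ 73 = 56 ^ 73 = 25
byte 1: (74 ^ 4c) ^ 74 = 38 ^ 74 = 4c
byte 2: (90 ^ 49) ^ 61 = d9 ^ 61 = b8
byte 3: (7d ^ 66) ^ 74 = 1b ^ 74 = 6f
byte 4: (59 ^ ff) ^ 75 = a6 ^ 75 = d3
byte 5: (d0 ^ 6b) ^ 73 = bb ^ 73 = c8
byte 6: (14 ^ e9) ^ 20 = fd ^ 20 = dd
byte 7: (05 ^ 2a) ^ 75 = 2f ^ 75 = 5a
byte 8: (45 ^ 87) ^ 70 = c2 ^ 70 = b2
byte 9: (1d ^ 22) ^ 64 = 3f ^ 64 = 5b
byte 10: (8b ^ 6e) ^ 61 = e5 ^ 61 = 84
byte 11: (a1 ^ ab) ^ 74 = 0a ^ 74 = 7e
byte 12: (93 ^ 6a) ^ 65 = f9 ^ 65 = 9c

00100101 01001100 10111000 01101111 11010011 11001000 11011101 01011010 10110010 01011011 10000100 01111110 10011100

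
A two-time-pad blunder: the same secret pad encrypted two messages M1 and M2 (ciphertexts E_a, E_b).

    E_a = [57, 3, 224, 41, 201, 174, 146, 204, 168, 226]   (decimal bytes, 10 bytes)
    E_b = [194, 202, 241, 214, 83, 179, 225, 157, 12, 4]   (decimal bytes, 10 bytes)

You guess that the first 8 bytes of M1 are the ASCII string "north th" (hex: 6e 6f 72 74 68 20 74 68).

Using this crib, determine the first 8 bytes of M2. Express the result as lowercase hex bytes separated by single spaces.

95 a6 63 8b f2 3d 07 39

First, E_a ⊕ E_b = (M1 ⊕ K) ⊕ (M2 ⊕ K) = M1 ⊕ M2, so the key drops out. Then M2 = (M1 ⊕ M2) ⊕ M1 over the first 8 bytes.
byte 0: (39 xor c2) xor 6e = fb xor 6e = 95
byte 1: (03 xor ca) xor 6f = c9 xor 6f = a6
byte 2: (e0 xor f1) xor 72 = 11 xor 72 = 63
byte 3: (29 xor d6) xor 74 = ff xor 74 = 8b
byte 4: (c9 xor 53) xor 68 = 9a xor 68 = f2
byte 5: (ae xor b3) xor 20 = 1d xor 20 = 3d
byte 6: (92 xor e1) xor 74 = 73 xor 74 = 07
byte 7: (cc xor 9d) xor 68 = 51 xor 68 = 39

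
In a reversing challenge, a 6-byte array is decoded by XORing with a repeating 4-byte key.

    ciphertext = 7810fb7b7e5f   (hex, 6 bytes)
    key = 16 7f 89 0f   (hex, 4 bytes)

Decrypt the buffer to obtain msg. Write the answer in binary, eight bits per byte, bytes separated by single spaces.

The 4-byte key repeats, so the effective keystream is 16 7f 89 0f 16 7f.
byte 0: 120 ^  22 = 110
byte 1:  16 ^ 127 = 111
byte 2: 251 ^ 137 = 114
byte 3: 123 ^  15 = 116
byte 4: 126 ^  22 = 104
byte 5:  95 ^ 127 =  32

01101110 01101111 01110010 01110100 01101000 00100000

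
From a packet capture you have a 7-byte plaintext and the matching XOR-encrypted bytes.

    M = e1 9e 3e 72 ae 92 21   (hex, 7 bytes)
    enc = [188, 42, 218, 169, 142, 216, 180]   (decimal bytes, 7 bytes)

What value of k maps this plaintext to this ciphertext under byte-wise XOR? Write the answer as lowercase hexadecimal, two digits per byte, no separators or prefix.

Since enc = M ⊕ k, XORing both sides with M gives k = M ⊕ enc.
e1 ⊕ bc = 5d
9e ⊕ 2a = b4
3e ⊕ da = e4
72 ⊕ a9 = db
ae ⊕ 8e = 20
92 ⊕ d8 = 4a
21 ⊕ b4 = 95

5db4e4db204a95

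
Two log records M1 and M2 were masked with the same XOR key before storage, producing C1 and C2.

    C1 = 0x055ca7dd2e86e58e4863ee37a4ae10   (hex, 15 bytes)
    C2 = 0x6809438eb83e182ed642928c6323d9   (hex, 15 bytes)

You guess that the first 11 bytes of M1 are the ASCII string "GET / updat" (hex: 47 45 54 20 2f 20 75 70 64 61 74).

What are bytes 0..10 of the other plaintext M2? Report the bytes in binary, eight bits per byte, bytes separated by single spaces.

First, C1 ⊕ C2 = (M1 ⊕ K) ⊕ (M2 ⊕ K) = M1 ⊕ M2, so the key drops out. Then M2 = (M1 ⊕ M2) ⊕ M1 over the first 11 bytes.
byte 0: (05 XOR 68) XOR 47 = 6d XOR 47 = 2a
byte 1: (5c XOR 09) XOR 45 = 55 XOR 45 = 10
byte 2: (a7 XOR 43) XOR 54 = e4 XOR 54 = b0
byte 3: (dd XOR 8e) XOR 20 = 53 XOR 20 = 73
byte 4: (2e XOR b8) XOR 2f = 96 XOR 2f = b9
byte 5: (86 XOR 3e) XOR 20 = b8 XOR 20 = 98
byte 6: (e5 XOR 18) XOR 75 = fd XOR 75 = 88
byte 7: (8e XOR 2e) XOR 70 = a0 XOR 70 = d0
byte 8: (48 XOR d6) XOR 64 = 9e XOR 64 = fa
byte 9: (63 XOR 42) XOR 61 = 21 XOR 61 = 40
byte 10: (ee XOR 92) XOR 74 = 7c XOR 74 = 08

00101010 00010000 10110000 01110011 10111001 10011000 10001000 11010000 11111010 01000000 00001000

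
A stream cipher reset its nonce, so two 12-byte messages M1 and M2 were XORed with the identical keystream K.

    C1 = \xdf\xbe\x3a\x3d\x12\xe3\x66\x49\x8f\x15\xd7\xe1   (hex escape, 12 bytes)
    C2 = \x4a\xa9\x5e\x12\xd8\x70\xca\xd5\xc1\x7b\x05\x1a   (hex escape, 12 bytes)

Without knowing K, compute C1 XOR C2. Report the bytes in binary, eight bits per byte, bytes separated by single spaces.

C1 ⊕ C2 = (M1 ⊕ K) ⊕ (M2 ⊕ K) = M1 ⊕ M2 — the shared key cancels under XOR.
byte 0: 223 xor  74 = 149
byte 1: 190 xor 169 =  23
byte 2:  58 xor  94 = 100
byte 3:  61 xor  18 =  47
byte 4:  18 xor 216 = 202
byte 5: 227 xor 112 = 147
byte 6: 102 xor 202 = 172
byte 7:  73 xor 213 = 156
byte 8: 143 xor 193 =  78
byte 9:  21 xor 123 = 110
byte 10: 215 xor   5 = 210
byte 11: 225 xor  26 = 251

10010101 00010111 01100100 00101111 11001010 10010011 10101100 10011100 01001110 01101110 11010010 11111011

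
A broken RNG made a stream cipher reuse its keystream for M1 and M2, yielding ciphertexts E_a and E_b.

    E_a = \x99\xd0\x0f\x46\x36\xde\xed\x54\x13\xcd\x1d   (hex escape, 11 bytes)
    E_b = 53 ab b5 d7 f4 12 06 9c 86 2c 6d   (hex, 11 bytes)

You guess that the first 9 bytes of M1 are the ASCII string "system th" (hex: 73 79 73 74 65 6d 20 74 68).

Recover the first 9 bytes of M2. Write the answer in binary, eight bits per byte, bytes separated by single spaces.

First, E_a ⊕ E_b = (M1 ⊕ K) ⊕ (M2 ⊕ K) = M1 ⊕ M2, so the key drops out. Then M2 = (M1 ⊕ M2) ⊕ M1 over the first 9 bytes.
byte 0: (99 xor 53) xor 73 = ca xor 73 = b9
byte 1: (d0 xor ab) xor 79 = 7b xor 79 = 02
byte 2: (0f xor b5) xor 73 = ba xor 73 = c9
byte 3: (46 xor d7) xor 74 = 91 xor 74 = e5
byte 4: (36 xor f4) xor 65 = c2 xor 65 = a7
byte 5: (de xor 12) xor 6d = cc xor 6d = a1
byte 6: (ed xor 06) xor 20 = eb xor 20 = cb
byte 7: (54 xor 9c) xor 74 = c8 xor 74 = bc
byte 8: (13 xor 86) xor 68 = 95 xor 68 = fd

10111001 00000010 11001001 11100101 10100111 10100001 11001011 10111100 11111101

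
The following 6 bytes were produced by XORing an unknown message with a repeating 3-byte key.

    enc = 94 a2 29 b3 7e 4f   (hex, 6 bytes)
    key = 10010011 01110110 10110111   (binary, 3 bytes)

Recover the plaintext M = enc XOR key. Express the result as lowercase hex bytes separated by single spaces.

07 d4 9e 20 08 f8

The 3-byte key repeats, so the effective keystream is 93 76 b7 93 76 b7.
byte 0: 94 ⊕ 93 = 07
byte 1: a2 ⊕ 76 = d4
byte 2: 29 ⊕ b7 = 9e
byte 3: b3 ⊕ 93 = 20
byte 4: 7e ⊕ 76 = 08
byte 5: 4f ⊕ b7 = f8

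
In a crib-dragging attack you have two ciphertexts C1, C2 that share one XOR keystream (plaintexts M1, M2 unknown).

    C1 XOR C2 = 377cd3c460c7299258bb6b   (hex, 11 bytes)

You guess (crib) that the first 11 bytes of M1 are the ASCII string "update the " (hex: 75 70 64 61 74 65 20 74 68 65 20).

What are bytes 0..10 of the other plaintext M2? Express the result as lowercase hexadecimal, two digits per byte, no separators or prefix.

420cb7a514a209e630de4b

Since C1 ⊕ C2 = M1 ⊕ M2, XORing with the guessed M1 bytes yields the corresponding M2 bytes: M2 = (C1 ⊕ C2) ⊕ M1.
00110111 XOR 01110101 = 01000010
01111100 XOR 01110000 = 00001100
11010011 XOR 01100100 = 10110111
11000100 XOR 01100001 = 10100101
01100000 XOR 01110100 = 00010100
11000111 XOR 01100101 = 10100010
00101001 XOR 00100000 = 00001001
10010010 XOR 01110100 = 11100110
01011000 XOR 01101000 = 00110000
10111011 XOR 01100101 = 11011110
01101011 XOR 00100000 = 01001011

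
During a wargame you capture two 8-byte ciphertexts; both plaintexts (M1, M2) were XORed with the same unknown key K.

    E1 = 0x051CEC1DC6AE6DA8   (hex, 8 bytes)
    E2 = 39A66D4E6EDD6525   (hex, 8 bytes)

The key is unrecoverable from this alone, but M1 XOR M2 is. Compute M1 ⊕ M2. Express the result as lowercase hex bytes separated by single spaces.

E1 ⊕ E2 = (M1 ⊕ K) ⊕ (M2 ⊕ K) = M1 ⊕ M2 — the shared key cancels under XOR.
byte 0: 05 xor 39 = 3c
byte 1: 1c xor a6 = ba
byte 2: ec xor 6d = 81
byte 3: 1d xor 4e = 53
byte 4: c6 xor 6e = a8
byte 5: ae xor dd = 73
byte 6: 6d xor 65 = 08
byte 7: a8 xor 25 = 8d

3c ba 81 53 a8 73 08 8d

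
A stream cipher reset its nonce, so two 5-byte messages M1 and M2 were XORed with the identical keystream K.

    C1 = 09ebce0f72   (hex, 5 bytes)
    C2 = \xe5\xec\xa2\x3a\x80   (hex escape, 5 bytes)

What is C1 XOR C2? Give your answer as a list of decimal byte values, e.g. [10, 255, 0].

C1 ⊕ C2 = (M1 ⊕ K) ⊕ (M2 ⊕ K) = M1 ⊕ M2 — the shared key cancels under XOR.
00001001 ⊕ 11100101 = 11101100
11101011 ⊕ 11101100 = 00000111
11001110 ⊕ 10100010 = 01101100
00001111 ⊕ 00111010 = 00110101
01110010 ⊕ 10000000 = 11110010

[236, 7, 108, 53, 242]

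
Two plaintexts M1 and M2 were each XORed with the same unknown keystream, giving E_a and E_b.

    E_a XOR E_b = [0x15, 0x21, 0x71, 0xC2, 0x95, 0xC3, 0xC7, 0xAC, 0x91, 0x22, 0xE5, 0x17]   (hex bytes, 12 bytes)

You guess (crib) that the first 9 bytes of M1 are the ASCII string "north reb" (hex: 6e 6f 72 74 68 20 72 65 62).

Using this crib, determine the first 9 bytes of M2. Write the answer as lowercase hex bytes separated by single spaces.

7b 4e 03 b6 fd e3 b5 c9 f3

Since E_a ⊕ E_b = M1 ⊕ M2, XORing with the guessed M1 bytes yields the corresponding M2 bytes: M2 = (E_a ⊕ E_b) ⊕ M1.
byte 0: 15 ⊕ 6e = 7b
byte 1: 21 ⊕ 6f = 4e
byte 2: 71 ⊕ 72 = 03
byte 3: c2 ⊕ 74 = b6
byte 4: 95 ⊕ 68 = fd
byte 5: c3 ⊕ 20 = e3
byte 6: c7 ⊕ 72 = b5
byte 7: ac ⊕ 65 = c9
byte 8: 91 ⊕ 62 = f3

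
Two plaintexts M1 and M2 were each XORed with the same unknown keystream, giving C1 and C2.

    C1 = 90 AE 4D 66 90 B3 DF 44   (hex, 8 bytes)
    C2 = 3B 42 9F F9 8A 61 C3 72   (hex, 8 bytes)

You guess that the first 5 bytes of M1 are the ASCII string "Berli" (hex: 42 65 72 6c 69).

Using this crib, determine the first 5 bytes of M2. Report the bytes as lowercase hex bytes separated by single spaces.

First, C1 ⊕ C2 = (M1 ⊕ K) ⊕ (M2 ⊕ K) = M1 ⊕ M2, so the key drops out. Then M2 = (M1 ⊕ M2) ⊕ M1 over the first 5 bytes.
byte 0: (90 ⊕ 3b) ⊕ 42 = ab ⊕ 42 = e9
byte 1: (ae ⊕ 42) ⊕ 65 = ec ⊕ 65 = 89
byte 2: (4d ⊕ 9f) ⊕ 72 = d2 ⊕ 72 = a0
byte 3: (66 ⊕ f9) ⊕ 6c = 9f ⊕ 6c = f3
byte 4: (90 ⊕ 8a) ⊕ 69 = 1a ⊕ 69 = 73

e9 89 a0 f3 73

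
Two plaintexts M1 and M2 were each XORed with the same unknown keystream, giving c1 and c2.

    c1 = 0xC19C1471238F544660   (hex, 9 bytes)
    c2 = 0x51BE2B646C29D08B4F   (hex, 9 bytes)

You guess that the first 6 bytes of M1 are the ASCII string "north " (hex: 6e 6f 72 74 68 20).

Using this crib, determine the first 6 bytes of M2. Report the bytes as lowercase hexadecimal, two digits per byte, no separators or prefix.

fe4d4d612786

First, c1 ⊕ c2 = (M1 ⊕ K) ⊕ (M2 ⊕ K) = M1 ⊕ M2, so the key drops out. Then M2 = (M1 ⊕ M2) ⊕ M1 over the first 6 bytes.
byte 0: (c1 xor 51) xor 6e = 90 xor 6e = fe
byte 1: (9c xor be) xor 6f = 22 xor 6f = 4d
byte 2: (14 xor 2b) xor 72 = 3f xor 72 = 4d
byte 3: (71 xor 64) xor 74 = 15 xor 74 = 61
byte 4: (23 xor 6c) xor 68 = 4f xor 68 = 27
byte 5: (8f xor 29) xor 20 = a6 xor 20 = 86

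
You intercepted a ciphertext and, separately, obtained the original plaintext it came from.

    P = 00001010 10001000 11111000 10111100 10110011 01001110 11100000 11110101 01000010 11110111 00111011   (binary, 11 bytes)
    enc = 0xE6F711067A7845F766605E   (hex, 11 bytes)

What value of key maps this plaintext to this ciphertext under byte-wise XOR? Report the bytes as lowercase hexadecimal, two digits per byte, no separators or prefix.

ec7fe9bac936a502249765

Since enc = P ⊕ key, XORing both sides with P gives key = P ⊕ enc.
00001010 ⊕ 11100110 = 11101100
10001000 ⊕ 11110111 = 01111111
11111000 ⊕ 00010001 = 11101001
10111100 ⊕ 00000110 = 10111010
10110011 ⊕ 01111010 = 11001001
01001110 ⊕ 01111000 = 00110110
11100000 ⊕ 01000101 = 10100101
11110101 ⊕ 11110111 = 00000010
01000010 ⊕ 01100110 = 00100100
11110111 ⊕ 01100000 = 10010111
00111011 ⊕ 01011110 = 01100101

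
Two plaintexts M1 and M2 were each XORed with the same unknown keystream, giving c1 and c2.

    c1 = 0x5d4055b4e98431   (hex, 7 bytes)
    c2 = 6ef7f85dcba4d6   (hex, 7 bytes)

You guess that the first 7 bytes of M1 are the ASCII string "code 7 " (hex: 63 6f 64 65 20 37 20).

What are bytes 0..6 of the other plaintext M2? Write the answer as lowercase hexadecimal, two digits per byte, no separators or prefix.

50d8c98c0217c7

First, c1 ⊕ c2 = (M1 ⊕ K) ⊕ (M2 ⊕ K) = M1 ⊕ M2, so the key drops out. Then M2 = (M1 ⊕ M2) ⊕ M1 over the first 7 bytes.
byte 0: (5d ^ 6e) ^ 63 = 33 ^ 63 = 50
byte 1: (40 ^ f7) ^ 6f = b7 ^ 6f = d8
byte 2: (55 ^ f8) ^ 64 = ad ^ 64 = c9
byte 3: (b4 ^ 5d) ^ 65 = e9 ^ 65 = 8c
byte 4: (e9 ^ cb) ^ 20 = 22 ^ 20 = 02
byte 5: (84 ^ a4) ^ 37 = 20 ^ 37 = 17
byte 6: (31 ^ d6) ^ 20 = e7 ^ 20 = c7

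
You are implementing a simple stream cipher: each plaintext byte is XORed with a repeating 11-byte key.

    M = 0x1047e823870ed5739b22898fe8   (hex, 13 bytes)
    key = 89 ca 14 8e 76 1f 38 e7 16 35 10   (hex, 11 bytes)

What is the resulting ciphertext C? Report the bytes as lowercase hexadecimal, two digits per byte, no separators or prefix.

The 11-byte key repeats, so the effective keystream is 89 ca 14 8e 76 1f 38 e7 16 35 10 89 ca.
byte 0: 10 ⊕ 89 = 99
byte 1: 47 ⊕ ca = 8d
byte 2: e8 ⊕ 14 = fc
byte 3: 23 ⊕ 8e = ad
byte 4: 87 ⊕ 76 = f1
byte 5: 0e ⊕ 1f = 11
byte 6: d5 ⊕ 38 = ed
byte 7: 73 ⊕ e7 = 94
byte 8: 9b ⊕ 16 = 8d
byte 9: 22 ⊕ 35 = 17
byte 10: 89 ⊕ 10 = 99
byte 11: 8f ⊕ 89 = 06
byte 12: e8 ⊕ ca = 22

998dfcadf111ed948d17990622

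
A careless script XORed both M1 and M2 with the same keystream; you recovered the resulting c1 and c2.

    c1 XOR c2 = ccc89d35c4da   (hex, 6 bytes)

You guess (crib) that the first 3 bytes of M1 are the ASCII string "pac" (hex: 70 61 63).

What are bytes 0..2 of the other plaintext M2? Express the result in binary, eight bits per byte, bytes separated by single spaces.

10111100 10101001 11111110

Since c1 ⊕ c2 = M1 ⊕ M2, XORing with the guessed M1 bytes yields the corresponding M2 bytes: M2 = (c1 ⊕ c2) ⊕ M1.
cc ^ 70 = bc
c8 ^ 61 = a9
9d ^ 63 = fe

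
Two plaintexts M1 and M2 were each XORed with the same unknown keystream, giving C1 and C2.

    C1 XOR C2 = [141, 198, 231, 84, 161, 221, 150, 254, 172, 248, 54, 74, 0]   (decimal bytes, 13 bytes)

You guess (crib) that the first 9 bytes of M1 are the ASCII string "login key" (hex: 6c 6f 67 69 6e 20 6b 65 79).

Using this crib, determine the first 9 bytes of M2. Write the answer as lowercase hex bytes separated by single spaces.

Since C1 ⊕ C2 = M1 ⊕ M2, XORing with the guessed M1 bytes yields the corresponding M2 bytes: M2 = (C1 ⊕ C2) ⊕ M1.
byte 0: 8d ^ 6c = e1
byte 1: c6 ^ 6f = a9
byte 2: e7 ^ 67 = 80
byte 3: 54 ^ 69 = 3d
byte 4: a1 ^ 6e = cf
byte 5: dd ^ 20 = fd
byte 6: 96 ^ 6b = fd
byte 7: fe ^ 65 = 9b
byte 8: ac ^ 79 = d5

e1 a9 80 3d cf fd fd 9b d5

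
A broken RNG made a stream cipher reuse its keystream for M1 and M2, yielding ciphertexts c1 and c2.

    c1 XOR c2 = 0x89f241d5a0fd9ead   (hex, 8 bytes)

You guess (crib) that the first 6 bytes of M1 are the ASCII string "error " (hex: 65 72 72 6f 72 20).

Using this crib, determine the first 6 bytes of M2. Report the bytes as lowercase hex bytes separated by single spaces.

Since c1 ⊕ c2 = M1 ⊕ M2, XORing with the guessed M1 bytes yields the corresponding M2 bytes: M2 = (c1 ⊕ c2) ⊕ M1.
89 XOR 65 = ec
f2 XOR 72 = 80
41 XOR 72 = 33
d5 XOR 6f = ba
a0 XOR 72 = d2
fd XOR 20 = dd

ec 80 33 ba d2 dd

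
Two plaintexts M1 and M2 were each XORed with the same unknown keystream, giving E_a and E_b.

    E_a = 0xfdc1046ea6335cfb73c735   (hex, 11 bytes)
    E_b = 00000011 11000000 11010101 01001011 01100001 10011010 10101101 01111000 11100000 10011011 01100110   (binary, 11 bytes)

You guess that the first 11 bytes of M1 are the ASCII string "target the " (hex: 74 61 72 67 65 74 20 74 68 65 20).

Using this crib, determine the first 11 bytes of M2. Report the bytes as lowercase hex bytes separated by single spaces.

First, E_a ⊕ E_b = (M1 ⊕ K) ⊕ (M2 ⊕ K) = M1 ⊕ M2, so the key drops out. Then M2 = (M1 ⊕ M2) ⊕ M1 over the first 11 bytes.
byte 0: (fd xor 03) xor 74 = fe xor 74 = 8a
byte 1: (c1 xor c0) xor 61 = 01 xor 61 = 60
byte 2: (04 xor d5) xor 72 = d1 xor 72 = a3
byte 3: (6e xor 4b) xor 67 = 25 xor 67 = 42
byte 4: (a6 xor 61) xor 65 = c7 xor 65 = a2
byte 5: (33 xor 9a) xor 74 = a9 xor 74 = dd
byte 6: (5c xor ad) xor 20 = f1 xor 20 = d1
byte 7: (fb xor 78) xor 74 = 83 xor 74 = f7
byte 8: (73 xor e0) xor 68 = 93 xor 68 = fb
byte 9: (c7 xor 9b) xor 65 = 5c xor 65 = 39
byte 10: (35 xor 66) xor 20 = 53 xor 20 = 73

8a 60 a3 42 a2 dd d1 f7 fb 39 73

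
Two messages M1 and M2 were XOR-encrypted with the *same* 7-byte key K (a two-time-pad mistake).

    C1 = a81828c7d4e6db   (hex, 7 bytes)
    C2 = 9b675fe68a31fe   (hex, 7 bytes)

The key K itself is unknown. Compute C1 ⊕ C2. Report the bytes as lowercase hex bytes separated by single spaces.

33 7f 77 21 5e d7 25

C1 ⊕ C2 = (M1 ⊕ K) ⊕ (M2 ⊕ K) = M1 ⊕ M2 — the shared key cancels under XOR.
a8 ^ 9b = 33
18 ^ 67 = 7f
28 ^ 5f = 77
c7 ^ e6 = 21
d4 ^ 8a = 5e
e6 ^ 31 = d7
db ^ fe = 25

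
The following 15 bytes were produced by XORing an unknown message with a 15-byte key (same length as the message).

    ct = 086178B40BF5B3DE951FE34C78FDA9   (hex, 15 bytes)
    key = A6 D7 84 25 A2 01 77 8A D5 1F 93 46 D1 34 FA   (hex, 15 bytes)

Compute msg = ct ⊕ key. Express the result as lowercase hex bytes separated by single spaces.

ae b6 fc 91 a9 f4 c4 54 40 00 70 0a a9 c9 53

08 xor a6 = ae
61 xor d7 = b6
78 xor 84 = fc
b4 xor 25 = 91
0b xor a2 = a9
f5 xor 01 = f4
b3 xor 77 = c4
de xor 8a = 54
95 xor d5 = 40
1f xor 1f = 00
e3 xor 93 = 70
4c xor 46 = 0a
78 xor d1 = a9
fd xor 34 = c9
a9 xor fa = 53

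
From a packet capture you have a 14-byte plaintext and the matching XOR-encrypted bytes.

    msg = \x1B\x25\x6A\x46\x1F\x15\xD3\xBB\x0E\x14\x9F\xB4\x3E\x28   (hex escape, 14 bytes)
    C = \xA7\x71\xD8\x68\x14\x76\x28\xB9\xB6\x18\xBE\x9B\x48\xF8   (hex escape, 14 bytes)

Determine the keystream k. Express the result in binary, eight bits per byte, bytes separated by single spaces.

10111100 01010100 10110010 00101110 00001011 01100011 11111011 00000010 10111000 00001100 00100001 00101111 01110110 11010000

Since C = msg ⊕ k, XORing both sides with msg gives k = msg ⊕ C.
1b ⊕ a7 = bc
25 ⊕ 71 = 54
6a ⊕ d8 = b2
46 ⊕ 68 = 2e
1f ⊕ 14 = 0b
15 ⊕ 76 = 63
d3 ⊕ 28 = fb
bb ⊕ b9 = 02
0e ⊕ b6 = b8
14 ⊕ 18 = 0c
9f ⊕ be = 21
b4 ⊕ 9b = 2f
3e ⊕ 48 = 76
28 ⊕ f8 = d0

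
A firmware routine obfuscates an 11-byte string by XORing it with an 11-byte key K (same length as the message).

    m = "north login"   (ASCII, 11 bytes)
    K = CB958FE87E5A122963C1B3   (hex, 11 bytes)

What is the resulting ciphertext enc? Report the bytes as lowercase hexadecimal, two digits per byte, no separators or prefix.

a5fafd9c167a7e4604a8dd

byte 0: 6e ⊕ cb = a5
byte 1: 6f ⊕ 95 = fa
byte 2: 72 ⊕ 8f = fd
byte 3: 74 ⊕ e8 = 9c
byte 4: 68 ⊕ 7e = 16
byte 5: 20 ⊕ 5a = 7a
byte 6: 6c ⊕ 12 = 7e
byte 7: 6f ⊕ 29 = 46
byte 8: 67 ⊕ 63 = 04
byte 9: 69 ⊕ c1 = a8
byte 10: 6e ⊕ b3 = dd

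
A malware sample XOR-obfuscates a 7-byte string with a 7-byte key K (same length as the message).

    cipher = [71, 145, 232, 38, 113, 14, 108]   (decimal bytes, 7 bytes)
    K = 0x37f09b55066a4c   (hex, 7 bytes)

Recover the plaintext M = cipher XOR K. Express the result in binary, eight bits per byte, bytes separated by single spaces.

01110000 01100001 01110011 01110011 01110111 01100100 00100000

XOR is its own inverse, so applying the key byte-wise gives the result directly.
47 ^ 37 = 70
91 ^ f0 = 61
e8 ^ 9b = 73
26 ^ 55 = 73
71 ^ 06 = 77
0e ^ 6a = 64
6c ^ 4c = 20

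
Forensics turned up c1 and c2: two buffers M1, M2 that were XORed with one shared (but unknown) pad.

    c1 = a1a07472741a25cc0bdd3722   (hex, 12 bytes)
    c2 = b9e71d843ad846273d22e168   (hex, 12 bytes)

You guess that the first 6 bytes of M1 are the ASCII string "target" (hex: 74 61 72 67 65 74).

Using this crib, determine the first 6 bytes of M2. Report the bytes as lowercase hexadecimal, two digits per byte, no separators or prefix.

6c261b912bb6

First, c1 ⊕ c2 = (M1 ⊕ K) ⊕ (M2 ⊕ K) = M1 ⊕ M2, so the key drops out. Then M2 = (M1 ⊕ M2) ⊕ M1 over the first 6 bytes.
byte 0: (a1 ^ b9) ^ 74 = 18 ^ 74 = 6c
byte 1: (a0 ^ e7) ^ 61 = 47 ^ 61 = 26
byte 2: (74 ^ 1d) ^ 72 = 69 ^ 72 = 1b
byte 3: (72 ^ 84) ^ 67 = f6 ^ 67 = 91
byte 4: (74 ^ 3a) ^ 65 = 4e ^ 65 = 2b
byte 5: (1a ^ d8) ^ 74 = c2 ^ 74 = b6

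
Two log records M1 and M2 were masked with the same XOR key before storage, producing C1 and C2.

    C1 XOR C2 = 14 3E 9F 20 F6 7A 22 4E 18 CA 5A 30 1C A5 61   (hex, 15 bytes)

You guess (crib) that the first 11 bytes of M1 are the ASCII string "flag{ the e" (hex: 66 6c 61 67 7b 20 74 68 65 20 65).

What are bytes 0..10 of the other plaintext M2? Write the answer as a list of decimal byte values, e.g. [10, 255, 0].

[114, 82, 254, 71, 141, 90, 86, 38, 125, 234, 63]

Since C1 ⊕ C2 = M1 ⊕ M2, XORing with the guessed M1 bytes yields the corresponding M2 bytes: M2 = (C1 ⊕ C2) ⊕ M1.
byte 0: 14 ^ 66 = 72
byte 1: 3e ^ 6c = 52
byte 2: 9f ^ 61 = fe
byte 3: 20 ^ 67 = 47
byte 4: f6 ^ 7b = 8d
byte 5: 7a ^ 20 = 5a
byte 6: 22 ^ 74 = 56
byte 7: 4e ^ 68 = 26
byte 8: 18 ^ 65 = 7d
byte 9: ca ^ 20 = ea
byte 10: 5a ^ 65 = 3f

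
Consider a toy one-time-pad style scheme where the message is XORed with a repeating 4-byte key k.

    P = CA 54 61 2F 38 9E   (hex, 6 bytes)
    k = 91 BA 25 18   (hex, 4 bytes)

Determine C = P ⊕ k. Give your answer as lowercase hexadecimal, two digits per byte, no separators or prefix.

The 4-byte key repeats, so the effective keystream is 91 ba 25 18 91 ba.
byte 0: 202 ⊕ 145 =  91
byte 1:  84 ⊕ 186 = 238
byte 2:  97 ⊕  37 =  68
byte 3:  47 ⊕  24 =  55
byte 4:  56 ⊕ 145 = 169
byte 5: 158 ⊕ 186 =  36

5bee4437a924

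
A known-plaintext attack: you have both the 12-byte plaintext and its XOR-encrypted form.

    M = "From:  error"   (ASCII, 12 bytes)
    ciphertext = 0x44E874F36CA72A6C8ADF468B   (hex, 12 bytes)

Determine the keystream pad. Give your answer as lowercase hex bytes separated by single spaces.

Since ciphertext = M ⊕ pad, XORing both sides with M gives pad = M ⊕ ciphertext.
byte 0: 46 ⊕ 44 = 02
byte 1: 72 ⊕ e8 = 9a
byte 2: 6f ⊕ 74 = 1b
byte 3: 6d ⊕ f3 = 9e
byte 4: 3a ⊕ 6c = 56
byte 5: 20 ⊕ a7 = 87
byte 6: 20 ⊕ 2a = 0a
byte 7: 65 ⊕ 6c = 09
byte 8: 72 ⊕ 8a = f8
byte 9: 72 ⊕ df = ad
byte 10: 6f ⊕ 46 = 29
byte 11: 72 ⊕ 8b = f9

02 9a 1b 9e 56 87 0a 09 f8 ad 29 f9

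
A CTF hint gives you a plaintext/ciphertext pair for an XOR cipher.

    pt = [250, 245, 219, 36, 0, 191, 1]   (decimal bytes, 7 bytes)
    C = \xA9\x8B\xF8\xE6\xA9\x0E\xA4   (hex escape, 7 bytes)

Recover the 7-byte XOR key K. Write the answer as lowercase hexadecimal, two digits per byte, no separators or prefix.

537e23c2a9b1a5

Since C = pt ⊕ K, XORing both sides with pt gives K = pt ⊕ C.
fa xor a9 = 53
f5 xor 8b = 7e
db xor f8 = 23
24 xor e6 = c2
00 xor a9 = a9
bf xor 0e = b1
01 xor a4 = a5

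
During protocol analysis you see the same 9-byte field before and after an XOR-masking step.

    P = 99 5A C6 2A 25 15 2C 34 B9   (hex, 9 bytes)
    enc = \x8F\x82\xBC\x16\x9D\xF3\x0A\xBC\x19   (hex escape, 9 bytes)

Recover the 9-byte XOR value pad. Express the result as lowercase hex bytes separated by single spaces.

Since enc = P ⊕ pad, XORing both sides with P gives pad = P ⊕ enc.
153 XOR 143 =  22
 90 XOR 130 = 216
198 XOR 188 = 122
 42 XOR  22 =  60
 37 XOR 157 = 184
 21 XOR 243 = 230
 44 XOR  10 =  38
 52 XOR 188 = 136
185 XOR  25 = 160

16 d8 7a 3c b8 e6 26 88 a0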